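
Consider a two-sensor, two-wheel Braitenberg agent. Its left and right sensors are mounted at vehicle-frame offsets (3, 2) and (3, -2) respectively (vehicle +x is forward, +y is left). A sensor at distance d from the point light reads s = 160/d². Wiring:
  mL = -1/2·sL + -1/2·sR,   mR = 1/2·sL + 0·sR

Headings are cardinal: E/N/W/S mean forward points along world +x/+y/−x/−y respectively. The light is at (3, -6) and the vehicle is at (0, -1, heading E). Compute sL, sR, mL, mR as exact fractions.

left sensor world pos  = (3, 1); dL² = 49
right sensor world pos = (3, -3); dR² = 9
sL = 160/49 = 160/49
sR = 160/9 = 160/9
mL = -1/2·sL + -1/2·sR = -4640/441
mR = 1/2·sL + 0·sR = 80/49

160/49 160/9 -4640/441 80/49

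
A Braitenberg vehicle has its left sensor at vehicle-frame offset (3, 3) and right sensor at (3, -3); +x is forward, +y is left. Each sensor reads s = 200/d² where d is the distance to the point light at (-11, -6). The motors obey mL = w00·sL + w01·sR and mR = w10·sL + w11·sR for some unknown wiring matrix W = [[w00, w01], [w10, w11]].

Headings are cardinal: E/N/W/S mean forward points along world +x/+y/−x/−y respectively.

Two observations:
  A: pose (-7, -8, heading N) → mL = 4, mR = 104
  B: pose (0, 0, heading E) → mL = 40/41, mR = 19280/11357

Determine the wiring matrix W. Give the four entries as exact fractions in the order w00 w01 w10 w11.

obs A: pose=(-7,-8,N) → sL=100, sR=4, mL=4, mR=104
obs B: pose=(0,0,E) → sL=200/277, sR=40/41, mL=40/41, mR=19280/11357
sensor matrix S = [[100, 4], [200/277, 40/41]]; det S = 1075200/11357
solve [mL_A; mL_B] = S·[w00; w01] and [mR_A; mR_B] = S·[w10; w11]:
  w00 = 0, w01 = 1, w10 = 1, w11 = 1

0 1 1 1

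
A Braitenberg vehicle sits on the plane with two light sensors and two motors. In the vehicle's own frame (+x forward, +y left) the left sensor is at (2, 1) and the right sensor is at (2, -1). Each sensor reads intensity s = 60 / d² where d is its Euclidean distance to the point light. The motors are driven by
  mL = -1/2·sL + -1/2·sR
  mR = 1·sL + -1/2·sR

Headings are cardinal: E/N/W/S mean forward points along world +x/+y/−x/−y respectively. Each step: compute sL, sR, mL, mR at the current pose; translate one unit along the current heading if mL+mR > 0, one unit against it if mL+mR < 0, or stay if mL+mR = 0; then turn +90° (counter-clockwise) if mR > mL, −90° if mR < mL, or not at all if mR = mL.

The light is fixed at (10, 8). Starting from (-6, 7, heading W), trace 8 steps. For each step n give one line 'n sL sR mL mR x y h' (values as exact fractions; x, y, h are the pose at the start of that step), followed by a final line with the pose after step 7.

0 15/82 5/27 -815/4428 100/1107 -6 7 W
1 12/41 12/53 -564/2173 390/2173 -5 7 S
2 6/17 6/17 -6/17 3/17 -5 8 E
3 60/293 60/229 -15660/67097 4950/67097 -6 8 N
4 15/82 5/27 -815/4428 100/1107 -6 7 W
5 12/41 12/53 -564/2173 390/2173 -5 7 S
6 6/17 6/17 -6/17 3/17 -5 8 E
7 60/293 60/229 -15660/67097 4950/67097 -6 8 N
final -6 7 W

n=0: pose=(-6,7,W); sL=15/82, sR=5/27; mL=-815/4428, mR=100/1107; mL+mR=-415/4428 → advance -1; mR−mL=45/164 → turn +1·90°
n=1: pose=(-5,7,S); sL=12/41, sR=12/53; mL=-564/2173, mR=390/2173; mL+mR=-174/2173 → advance -1; mR−mL=18/41 → turn +1·90°
n=2: pose=(-5,8,E); sL=6/17, sR=6/17; mL=-6/17, mR=3/17; mL+mR=-3/17 → advance -1; mR−mL=9/17 → turn +1·90°
n=3: pose=(-6,8,N); sL=60/293, sR=60/229; mL=-15660/67097, mR=4950/67097; mL+mR=-10710/67097 → advance -1; mR−mL=90/293 → turn +1·90°
n=4: pose=(-6,7,W); sL=15/82, sR=5/27; mL=-815/4428, mR=100/1107; mL+mR=-415/4428 → advance -1; mR−mL=45/164 → turn +1·90°
n=5: pose=(-5,7,S); sL=12/41, sR=12/53; mL=-564/2173, mR=390/2173; mL+mR=-174/2173 → advance -1; mR−mL=18/41 → turn +1·90°
n=6: pose=(-5,8,E); sL=6/17, sR=6/17; mL=-6/17, mR=3/17; mL+mR=-3/17 → advance -1; mR−mL=9/17 → turn +1·90°
n=7: pose=(-6,8,N); sL=60/293, sR=60/229; mL=-15660/67097, mR=4950/67097; mL+mR=-10710/67097 → advance -1; mR−mL=90/293 → turn +1·90°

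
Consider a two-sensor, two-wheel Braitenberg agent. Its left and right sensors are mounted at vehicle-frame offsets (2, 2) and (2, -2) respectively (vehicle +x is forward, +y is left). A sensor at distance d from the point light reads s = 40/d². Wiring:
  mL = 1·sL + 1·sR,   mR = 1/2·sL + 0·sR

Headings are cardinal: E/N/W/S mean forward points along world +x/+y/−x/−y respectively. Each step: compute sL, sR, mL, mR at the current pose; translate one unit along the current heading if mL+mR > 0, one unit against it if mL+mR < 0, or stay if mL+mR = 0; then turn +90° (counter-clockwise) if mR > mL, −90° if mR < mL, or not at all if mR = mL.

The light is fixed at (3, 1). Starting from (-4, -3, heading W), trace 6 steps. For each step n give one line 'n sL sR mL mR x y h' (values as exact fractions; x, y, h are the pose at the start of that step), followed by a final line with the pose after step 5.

0 40/117 8/17 1616/1989 20/117 -4 -3 W
1 5/13 1 18/13 5/26 -5 -3 N
2 40/37 40/61 3920/2257 20/37 -5 -2 E
3 4/5 20/53 312/265 2/5 -4 -2 S
4 40/117 8/17 1616/1989 20/117 -4 -3 W
5 5/13 1 18/13 5/26 -5 -3 N
final -5 -2 E

n=0: pose=(-4,-3,W); sL=40/117, sR=8/17; mL=1616/1989, mR=20/117; mL+mR=652/663 → advance +1; mR−mL=-1276/1989 → turn -1·90°
n=1: pose=(-5,-3,N); sL=5/13, sR=1; mL=18/13, mR=5/26; mL+mR=41/26 → advance +1; mR−mL=-31/26 → turn -1·90°
n=2: pose=(-5,-2,E); sL=40/37, sR=40/61; mL=3920/2257, mR=20/37; mL+mR=5140/2257 → advance +1; mR−mL=-2700/2257 → turn -1·90°
n=3: pose=(-4,-2,S); sL=4/5, sR=20/53; mL=312/265, mR=2/5; mL+mR=418/265 → advance +1; mR−mL=-206/265 → turn -1·90°
n=4: pose=(-4,-3,W); sL=40/117, sR=8/17; mL=1616/1989, mR=20/117; mL+mR=652/663 → advance +1; mR−mL=-1276/1989 → turn -1·90°
n=5: pose=(-5,-3,N); sL=5/13, sR=1; mL=18/13, mR=5/26; mL+mR=41/26 → advance +1; mR−mL=-31/26 → turn -1·90°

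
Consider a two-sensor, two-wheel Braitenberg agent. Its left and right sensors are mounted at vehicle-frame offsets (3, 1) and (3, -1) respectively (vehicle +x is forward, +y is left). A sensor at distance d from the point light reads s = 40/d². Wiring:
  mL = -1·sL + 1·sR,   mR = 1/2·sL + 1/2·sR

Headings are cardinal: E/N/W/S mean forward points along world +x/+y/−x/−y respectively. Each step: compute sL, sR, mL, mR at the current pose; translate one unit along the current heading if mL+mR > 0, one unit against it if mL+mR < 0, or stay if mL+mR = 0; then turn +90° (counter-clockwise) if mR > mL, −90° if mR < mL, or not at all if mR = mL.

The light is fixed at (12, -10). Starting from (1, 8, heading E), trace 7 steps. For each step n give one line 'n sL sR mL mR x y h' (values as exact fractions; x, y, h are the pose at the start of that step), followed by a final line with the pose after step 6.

0 8/85 40/353 576/30005 3112/30005 1 8 E
1 20/281 20/261 400/73341 5420/73341 2 8 N
2 40/493 40/569 -3040/280517 21240/280517 2 9 W
3 10/89 1/10 -11/890 189/1780 1 9 S
4 8/85 40/353 576/30005 3112/30005 1 8 E
5 20/281 20/261 400/73341 5420/73341 2 8 N
6 40/493 40/569 -3040/280517 21240/280517 2 9 W
final 1 9 S

n=0: pose=(1,8,E); sL=8/85, sR=40/353; mL=576/30005, mR=3112/30005; mL+mR=3688/30005 → advance +1; mR−mL=2536/30005 → turn +1·90°
n=1: pose=(2,8,N); sL=20/281, sR=20/261; mL=400/73341, mR=5420/73341; mL+mR=1940/24447 → advance +1; mR−mL=5020/73341 → turn +1·90°
n=2: pose=(2,9,W); sL=40/493, sR=40/569; mL=-3040/280517, mR=21240/280517; mL+mR=18200/280517 → advance +1; mR−mL=24280/280517 → turn +1·90°
n=3: pose=(1,9,S); sL=10/89, sR=1/10; mL=-11/890, mR=189/1780; mL+mR=167/1780 → advance +1; mR−mL=211/1780 → turn +1·90°
n=4: pose=(1,8,E); sL=8/85, sR=40/353; mL=576/30005, mR=3112/30005; mL+mR=3688/30005 → advance +1; mR−mL=2536/30005 → turn +1·90°
n=5: pose=(2,8,N); sL=20/281, sR=20/261; mL=400/73341, mR=5420/73341; mL+mR=1940/24447 → advance +1; mR−mL=5020/73341 → turn +1·90°
n=6: pose=(2,9,W); sL=40/493, sR=40/569; mL=-3040/280517, mR=21240/280517; mL+mR=18200/280517 → advance +1; mR−mL=24280/280517 → turn +1·90°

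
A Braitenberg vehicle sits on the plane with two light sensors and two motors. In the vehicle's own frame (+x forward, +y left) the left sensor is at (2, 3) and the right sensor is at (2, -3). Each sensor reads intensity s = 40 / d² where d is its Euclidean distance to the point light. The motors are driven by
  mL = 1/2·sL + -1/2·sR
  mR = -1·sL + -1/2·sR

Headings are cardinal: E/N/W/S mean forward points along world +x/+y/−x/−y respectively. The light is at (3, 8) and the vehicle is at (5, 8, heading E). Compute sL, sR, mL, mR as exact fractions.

left sensor world pos  = (7, 11); dL² = 25
right sensor world pos = (7, 5); dR² = 25
sL = 40/25 = 8/5
sR = 40/25 = 8/5
mL = 1/2·sL + -1/2·sR = 0
mR = -1·sL + -1/2·sR = -12/5

8/5 8/5 0 -12/5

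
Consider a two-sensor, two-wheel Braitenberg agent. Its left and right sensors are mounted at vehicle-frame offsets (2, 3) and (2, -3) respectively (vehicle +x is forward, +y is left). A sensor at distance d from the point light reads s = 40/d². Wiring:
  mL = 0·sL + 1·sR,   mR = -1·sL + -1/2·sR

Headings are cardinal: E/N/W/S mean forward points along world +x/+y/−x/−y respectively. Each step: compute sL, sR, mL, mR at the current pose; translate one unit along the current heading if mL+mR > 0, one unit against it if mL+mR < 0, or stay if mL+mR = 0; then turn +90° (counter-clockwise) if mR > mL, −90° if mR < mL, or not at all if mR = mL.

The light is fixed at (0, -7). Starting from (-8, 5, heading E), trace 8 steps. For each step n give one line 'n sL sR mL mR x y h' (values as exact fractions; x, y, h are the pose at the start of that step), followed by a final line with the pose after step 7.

n=0: pose=(-8,5,E); sL=40/261, sR=40/117; mL=40/117, mR=-1100/3393; mL+mR=20/1131 → advance +1; mR−mL=-2260/3393 → turn -1·90°
n=1: pose=(-7,5,S); sL=10/29, sR=1/5; mL=1/5, mR=-129/290; mL+mR=-71/290 → advance -1; mR−mL=-187/290 → turn -1·90°
n=2: pose=(-7,6,W); sL=40/181, sR=40/337; mL=40/337, mR=-17100/60997; mL+mR=-9860/60997 → advance -1; mR−mL=-24340/60997 → turn -1·90°
n=3: pose=(-6,6,N); sL=20/153, sR=20/117; mL=20/117, mR=-430/1989; mL+mR=-10/221 → advance -1; mR−mL=-770/1989 → turn -1·90°
n=4: pose=(-6,5,E); sL=40/241, sR=40/97; mL=40/97, mR=-8700/23377; mL+mR=940/23377 → advance +1; mR−mL=-18340/23377 → turn -1·90°
n=5: pose=(-5,5,S); sL=5/13, sR=10/41; mL=10/41, mR=-270/533; mL+mR=-140/533 → advance -1; mR−mL=-400/533 → turn -1·90°
n=6: pose=(-5,6,W); sL=40/149, sR=8/61; mL=8/61, mR=-3036/9089; mL+mR=-1844/9089 → advance -1; mR−mL=-4228/9089 → turn -1·90°
n=7: pose=(-4,6,N); sL=20/137, sR=20/113; mL=20/113, mR=-3630/15481; mL+mR=-890/15481 → advance -1; mR−mL=-6370/15481 → turn -1·90°

0 40/261 40/117 40/117 -1100/3393 -8 5 E
1 10/29 1/5 1/5 -129/290 -7 5 S
2 40/181 40/337 40/337 -17100/60997 -7 6 W
3 20/153 20/117 20/117 -430/1989 -6 6 N
4 40/241 40/97 40/97 -8700/23377 -6 5 E
5 5/13 10/41 10/41 -270/533 -5 5 S
6 40/149 8/61 8/61 -3036/9089 -5 6 W
7 20/137 20/113 20/113 -3630/15481 -4 6 N
final -4 5 E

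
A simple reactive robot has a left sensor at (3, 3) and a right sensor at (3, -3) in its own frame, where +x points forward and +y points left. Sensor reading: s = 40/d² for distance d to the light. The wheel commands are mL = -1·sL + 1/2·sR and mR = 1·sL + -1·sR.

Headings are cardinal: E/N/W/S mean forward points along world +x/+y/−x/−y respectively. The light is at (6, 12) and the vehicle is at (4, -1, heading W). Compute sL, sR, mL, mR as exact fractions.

40/281 8/25 124/7025 -1248/7025

left sensor world pos  = (1, -4); dL² = 281
right sensor world pos = (1, 2); dR² = 125
sL = 40/281 = 40/281
sR = 40/125 = 8/25
mL = -1·sL + 1/2·sR = 124/7025
mR = 1·sL + -1·sR = -1248/7025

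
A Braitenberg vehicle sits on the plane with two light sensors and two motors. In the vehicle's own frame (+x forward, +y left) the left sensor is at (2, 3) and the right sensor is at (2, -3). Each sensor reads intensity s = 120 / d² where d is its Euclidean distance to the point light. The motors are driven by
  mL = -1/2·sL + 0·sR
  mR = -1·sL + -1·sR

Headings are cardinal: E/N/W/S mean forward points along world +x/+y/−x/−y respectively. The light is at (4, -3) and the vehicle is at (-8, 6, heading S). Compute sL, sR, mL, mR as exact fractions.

left sensor world pos  = (-5, 4); dL² = 130
right sensor world pos = (-11, 4); dR² = 274
sL = 120/130 = 12/13
sR = 120/274 = 60/137
mL = -1/2·sL + 0·sR = -6/13
mR = -1·sL + -1·sR = -2424/1781

12/13 60/137 -6/13 -2424/1781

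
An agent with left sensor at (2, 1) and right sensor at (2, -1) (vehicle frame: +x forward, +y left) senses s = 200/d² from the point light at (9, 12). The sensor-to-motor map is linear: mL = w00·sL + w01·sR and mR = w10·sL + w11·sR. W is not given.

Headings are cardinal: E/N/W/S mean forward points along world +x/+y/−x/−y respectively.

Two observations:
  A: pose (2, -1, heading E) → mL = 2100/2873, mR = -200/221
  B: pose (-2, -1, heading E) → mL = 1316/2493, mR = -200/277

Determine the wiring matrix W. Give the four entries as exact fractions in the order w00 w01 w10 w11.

1 -1/2 0 -1

obs A: pose=(2,-1,E) → sL=200/169, sR=200/221, mL=2100/2873, mR=-200/221
obs B: pose=(-2,-1,E) → sL=8/9, sR=200/277, mL=1316/2493, mR=-200/277
sensor matrix S = [[200/169, 200/221], [8/9, 200/277]]; det S = 358400/7162389
solve [mL_A; mL_B] = S·[w00; w01] and [mR_A; mR_B] = S·[w10; w11]:
  w00 = 1, w01 = -1/2, w10 = 0, w11 = -1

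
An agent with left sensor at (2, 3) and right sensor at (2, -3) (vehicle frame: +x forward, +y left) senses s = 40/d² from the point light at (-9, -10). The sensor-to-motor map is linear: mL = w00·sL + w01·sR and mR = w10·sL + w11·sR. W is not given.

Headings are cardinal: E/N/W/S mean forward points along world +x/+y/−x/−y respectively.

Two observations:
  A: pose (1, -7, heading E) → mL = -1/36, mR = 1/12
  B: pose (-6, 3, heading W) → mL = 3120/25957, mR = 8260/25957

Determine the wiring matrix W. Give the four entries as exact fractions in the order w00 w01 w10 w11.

1/2 -1/2 1 -1/2

obs A: pose=(1,-7,E) → sL=2/9, sR=5/18, mL=-1/36, mR=1/12
obs B: pose=(-6,3,W) → sL=40/101, sR=40/257, mL=3120/25957, mR=8260/25957
sensor matrix S = [[2/9, 5/18], [40/101, 40/257]]; det S = -17620/233613
solve [mL_A; mL_B] = S·[w00; w01] and [mR_A; mR_B] = S·[w10; w11]:
  w00 = 1/2, w01 = -1/2, w10 = 1, w11 = -1/2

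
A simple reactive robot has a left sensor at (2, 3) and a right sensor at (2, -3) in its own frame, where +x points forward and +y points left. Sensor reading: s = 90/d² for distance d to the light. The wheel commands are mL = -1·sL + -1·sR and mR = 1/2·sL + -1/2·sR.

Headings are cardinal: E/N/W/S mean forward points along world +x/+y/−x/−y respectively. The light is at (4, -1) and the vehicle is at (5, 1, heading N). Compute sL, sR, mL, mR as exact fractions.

left sensor world pos  = (2, 3); dL² = 20
right sensor world pos = (8, 3); dR² = 32
sL = 90/20 = 9/2
sR = 90/32 = 45/16
mL = -1·sL + -1·sR = -117/16
mR = 1/2·sL + -1/2·sR = 27/32

9/2 45/16 -117/16 27/32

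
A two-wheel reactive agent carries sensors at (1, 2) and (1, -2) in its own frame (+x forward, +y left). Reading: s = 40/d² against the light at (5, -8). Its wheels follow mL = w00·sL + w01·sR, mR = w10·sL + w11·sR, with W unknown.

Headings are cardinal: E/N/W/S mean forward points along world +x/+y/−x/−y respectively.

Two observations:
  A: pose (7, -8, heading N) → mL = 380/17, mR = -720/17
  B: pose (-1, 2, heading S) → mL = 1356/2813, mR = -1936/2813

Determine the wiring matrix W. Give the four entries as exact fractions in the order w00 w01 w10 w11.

obs A: pose=(7,-8,N) → sL=40, sR=40/17, mL=380/17, mR=-720/17
obs B: pose=(-1,2,S) → sL=40/97, sR=8/29, mL=1356/2813, mR=-1936/2813
sensor matrix S = [[40, 40/17], [40/97, 8/29]]; det S = 481280/47821
solve [mL_A; mL_B] = S·[w00; w01] and [mR_A; mR_B] = S·[w10; w11]:
  w00 = 1/2, w01 = 1, w10 = -1, w11 = -1

1/2 1 -1 -1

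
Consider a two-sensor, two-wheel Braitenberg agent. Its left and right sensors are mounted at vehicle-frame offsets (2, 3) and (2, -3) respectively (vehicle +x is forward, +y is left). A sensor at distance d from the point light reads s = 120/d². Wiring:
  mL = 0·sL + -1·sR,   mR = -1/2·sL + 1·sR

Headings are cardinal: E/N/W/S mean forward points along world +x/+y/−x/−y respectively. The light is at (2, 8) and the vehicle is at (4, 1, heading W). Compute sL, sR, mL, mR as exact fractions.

6/5 15/2 -15/2 69/10

left sensor world pos  = (2, -2); dL² = 100
right sensor world pos = (2, 4); dR² = 16
sL = 120/100 = 6/5
sR = 120/16 = 15/2
mL = 0·sL + -1·sR = -15/2
mR = -1/2·sL + 1·sR = 69/10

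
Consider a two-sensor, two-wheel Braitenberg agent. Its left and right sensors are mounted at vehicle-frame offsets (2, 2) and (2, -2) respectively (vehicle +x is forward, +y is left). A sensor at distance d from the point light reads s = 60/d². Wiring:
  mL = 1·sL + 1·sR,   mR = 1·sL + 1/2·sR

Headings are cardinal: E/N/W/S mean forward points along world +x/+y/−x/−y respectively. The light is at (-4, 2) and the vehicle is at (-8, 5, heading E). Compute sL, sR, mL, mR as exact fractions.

left sensor world pos  = (-6, 7); dL² = 29
right sensor world pos = (-6, 3); dR² = 5
sL = 60/29 = 60/29
sR = 60/5 = 12
mL = 1·sL + 1·sR = 408/29
mR = 1·sL + 1/2·sR = 234/29

60/29 12 408/29 234/29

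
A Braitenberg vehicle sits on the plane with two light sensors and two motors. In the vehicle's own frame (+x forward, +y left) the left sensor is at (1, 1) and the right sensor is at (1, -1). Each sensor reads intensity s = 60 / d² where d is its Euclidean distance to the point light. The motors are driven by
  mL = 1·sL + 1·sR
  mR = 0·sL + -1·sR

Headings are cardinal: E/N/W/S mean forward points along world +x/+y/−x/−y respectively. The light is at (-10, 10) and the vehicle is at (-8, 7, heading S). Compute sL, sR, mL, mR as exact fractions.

12/5 60/17 504/85 -60/17

left sensor world pos  = (-7, 6); dL² = 25
right sensor world pos = (-9, 6); dR² = 17
sL = 60/25 = 12/5
sR = 60/17 = 60/17
mL = 1·sL + 1·sR = 504/85
mR = 0·sL + -1·sR = -60/17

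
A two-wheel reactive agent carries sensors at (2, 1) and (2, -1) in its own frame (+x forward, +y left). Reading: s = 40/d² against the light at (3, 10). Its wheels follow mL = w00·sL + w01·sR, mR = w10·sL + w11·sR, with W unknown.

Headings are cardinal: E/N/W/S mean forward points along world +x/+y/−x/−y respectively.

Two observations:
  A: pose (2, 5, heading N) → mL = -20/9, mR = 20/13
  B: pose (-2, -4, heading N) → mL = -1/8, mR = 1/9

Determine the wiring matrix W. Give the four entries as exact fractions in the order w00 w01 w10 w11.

0 -1/2 1/2 0

obs A: pose=(2,5,N) → sL=40/13, sR=40/9, mL=-20/9, mR=20/13
obs B: pose=(-2,-4,N) → sL=2/9, sR=1/4, mL=-1/8, mR=1/9
sensor matrix S = [[40/13, 40/9], [2/9, 1/4]]; det S = -230/1053
solve [mL_A; mL_B] = S·[w00; w01] and [mR_A; mR_B] = S·[w10; w11]:
  w00 = 0, w01 = -1/2, w10 = 1/2, w11 = 0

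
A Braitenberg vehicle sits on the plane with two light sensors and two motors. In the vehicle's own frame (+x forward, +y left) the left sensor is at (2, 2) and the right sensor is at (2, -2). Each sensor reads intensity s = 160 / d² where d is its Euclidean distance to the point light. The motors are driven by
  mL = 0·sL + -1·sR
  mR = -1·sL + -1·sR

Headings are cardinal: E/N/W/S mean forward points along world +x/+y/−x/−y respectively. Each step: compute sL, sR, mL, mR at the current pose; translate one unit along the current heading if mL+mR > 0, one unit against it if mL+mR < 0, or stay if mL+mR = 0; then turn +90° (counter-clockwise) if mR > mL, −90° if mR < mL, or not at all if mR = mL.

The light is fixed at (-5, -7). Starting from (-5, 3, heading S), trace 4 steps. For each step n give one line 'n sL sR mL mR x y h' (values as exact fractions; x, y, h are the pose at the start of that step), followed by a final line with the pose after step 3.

0 40/17 40/17 -40/17 -80/17 -5 3 S
1 32/17 160/173 -160/173 -8256/2941 -5 4 W
2 16/17 80/89 -80/89 -2784/1513 -4 4 N
3 160/153 160/73 -160/73 -36160/11169 -4 3 E
final -5 3 S

n=0: pose=(-5,3,S); sL=40/17, sR=40/17; mL=-40/17, mR=-80/17; mL+mR=-120/17 → advance -1; mR−mL=-40/17 → turn -1·90°
n=1: pose=(-5,4,W); sL=32/17, sR=160/173; mL=-160/173, mR=-8256/2941; mL+mR=-10976/2941 → advance -1; mR−mL=-32/17 → turn -1·90°
n=2: pose=(-4,4,N); sL=16/17, sR=80/89; mL=-80/89, mR=-2784/1513; mL+mR=-4144/1513 → advance -1; mR−mL=-16/17 → turn -1·90°
n=3: pose=(-4,3,E); sL=160/153, sR=160/73; mL=-160/73, mR=-36160/11169; mL+mR=-60640/11169 → advance -1; mR−mL=-160/153 → turn -1·90°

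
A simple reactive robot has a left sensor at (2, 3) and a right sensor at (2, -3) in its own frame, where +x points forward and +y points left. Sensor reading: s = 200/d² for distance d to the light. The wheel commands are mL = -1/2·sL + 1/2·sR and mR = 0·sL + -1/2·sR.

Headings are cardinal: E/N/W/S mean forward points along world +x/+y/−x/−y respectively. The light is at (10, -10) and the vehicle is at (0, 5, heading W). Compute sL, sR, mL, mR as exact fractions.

left sensor world pos  = (-2, 2); dL² = 288
right sensor world pos = (-2, 8); dR² = 468
sL = 200/288 = 25/36
sR = 200/468 = 50/117
mL = -1/2·sL + 1/2·sR = -125/936
mR = 0·sL + -1/2·sR = -25/117

25/36 50/117 -125/936 -25/117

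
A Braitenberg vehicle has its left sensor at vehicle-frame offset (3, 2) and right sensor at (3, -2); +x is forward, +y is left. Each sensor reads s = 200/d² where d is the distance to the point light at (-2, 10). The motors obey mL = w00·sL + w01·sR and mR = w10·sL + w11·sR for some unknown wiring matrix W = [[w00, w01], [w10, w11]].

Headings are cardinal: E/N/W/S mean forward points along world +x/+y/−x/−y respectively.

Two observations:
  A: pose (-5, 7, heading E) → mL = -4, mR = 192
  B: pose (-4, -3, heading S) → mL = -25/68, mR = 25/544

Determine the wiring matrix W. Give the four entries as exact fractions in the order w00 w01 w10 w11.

obs A: pose=(-5,7,E) → sL=200, sR=8, mL=-4, mR=192
obs B: pose=(-4,-3,S) → sL=25/32, sR=25/34, mL=-25/68, mR=25/544
sensor matrix S = [[200, 8], [25/32, 25/34]]; det S = 9575/68
solve [mL_A; mL_B] = S·[w00; w01] and [mR_A; mR_B] = S·[w10; w11]:
  w00 = 0, w01 = -1/2, w10 = 1, w11 = -1

0 -1/2 1 -1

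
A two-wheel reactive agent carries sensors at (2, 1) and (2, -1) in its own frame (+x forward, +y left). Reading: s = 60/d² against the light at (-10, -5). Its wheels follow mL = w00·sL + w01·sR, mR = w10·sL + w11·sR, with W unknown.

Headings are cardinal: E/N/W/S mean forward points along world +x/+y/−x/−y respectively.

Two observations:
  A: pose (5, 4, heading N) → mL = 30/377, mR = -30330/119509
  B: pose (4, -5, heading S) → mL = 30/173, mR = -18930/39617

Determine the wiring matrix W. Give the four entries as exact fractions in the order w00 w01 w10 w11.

obs A: pose=(5,4,N) → sL=60/317, sR=60/377, mL=30/377, mR=-30330/119509
obs B: pose=(4,-5,S) → sL=60/229, sR=60/173, mL=30/173, mR=-18930/39617
sensor matrix S = [[60/317, 60/377], [60/229, 60/173]]; det S = 113371200/4734588053
solve [mL_A; mL_B] = S·[w00; w01] and [mR_A; mR_B] = S·[w10; w11]:
  w00 = 0, w01 = 1/2, w10 = -1/2, w11 = -1

0 1/2 -1/2 -1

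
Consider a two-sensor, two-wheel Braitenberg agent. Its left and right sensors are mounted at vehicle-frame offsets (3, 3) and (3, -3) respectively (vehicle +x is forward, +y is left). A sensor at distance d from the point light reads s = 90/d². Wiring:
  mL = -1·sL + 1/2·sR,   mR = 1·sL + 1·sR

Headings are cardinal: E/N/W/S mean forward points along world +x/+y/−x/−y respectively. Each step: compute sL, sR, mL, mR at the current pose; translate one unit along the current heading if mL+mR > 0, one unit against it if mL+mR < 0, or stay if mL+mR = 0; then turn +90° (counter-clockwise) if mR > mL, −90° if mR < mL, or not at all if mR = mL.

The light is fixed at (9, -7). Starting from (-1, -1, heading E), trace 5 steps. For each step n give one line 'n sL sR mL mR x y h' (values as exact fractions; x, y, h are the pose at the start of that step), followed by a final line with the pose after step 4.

n=0: pose=(-1,-1,E); sL=9/13, sR=45/29; mL=63/754, mR=846/377; mL+mR=135/58 → advance +1; mR−mL=1629/754 → turn +1·90°
n=1: pose=(0,-1,N); sL=2/5, sR=10/13; mL=-1/65, mR=76/65; mL+mR=15/13 → advance +1; mR−mL=77/65 → turn +1·90°
n=2: pose=(0,0,W); sL=9/16, sR=45/122; mL=-369/976, mR=909/976; mL+mR=135/244 → advance +1; mR−mL=639/488 → turn +1·90°
n=3: pose=(-1,0,S); sL=18/13, sR=18/37; mL=-549/481, mR=900/481; mL+mR=27/37 → advance +1; mR−mL=1449/481 → turn +1·90°
n=4: pose=(-1,-1,E); sL=9/13, sR=45/29; mL=63/754, mR=846/377; mL+mR=135/58 → advance +1; mR−mL=1629/754 → turn +1·90°

0 9/13 45/29 63/754 846/377 -1 -1 E
1 2/5 10/13 -1/65 76/65 0 -1 N
2 9/16 45/122 -369/976 909/976 0 0 W
3 18/13 18/37 -549/481 900/481 -1 0 S
4 9/13 45/29 63/754 846/377 -1 -1 E
final 0 -1 N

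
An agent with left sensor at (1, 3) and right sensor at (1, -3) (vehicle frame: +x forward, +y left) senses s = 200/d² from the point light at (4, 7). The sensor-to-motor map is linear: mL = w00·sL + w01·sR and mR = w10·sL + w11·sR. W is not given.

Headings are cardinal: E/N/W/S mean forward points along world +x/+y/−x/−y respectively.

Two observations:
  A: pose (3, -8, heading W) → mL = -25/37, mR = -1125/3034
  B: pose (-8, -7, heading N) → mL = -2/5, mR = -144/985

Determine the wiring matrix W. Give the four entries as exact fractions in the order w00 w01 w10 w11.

0 -1/2 1/2 -1/2

obs A: pose=(3,-8,W) → sL=25/41, sR=50/37, mL=-25/37, mR=-1125/3034
obs B: pose=(-8,-7,N) → sL=100/197, sR=4/5, mL=-2/5, mR=-144/985
sensor matrix S = [[25/41, 50/37], [100/197, 4/5]]; det S = -59220/298849
solve [mL_A; mL_B] = S·[w00; w01] and [mR_A; mR_B] = S·[w10; w11]:
  w00 = 0, w01 = -1/2, w10 = 1/2, w11 = -1/2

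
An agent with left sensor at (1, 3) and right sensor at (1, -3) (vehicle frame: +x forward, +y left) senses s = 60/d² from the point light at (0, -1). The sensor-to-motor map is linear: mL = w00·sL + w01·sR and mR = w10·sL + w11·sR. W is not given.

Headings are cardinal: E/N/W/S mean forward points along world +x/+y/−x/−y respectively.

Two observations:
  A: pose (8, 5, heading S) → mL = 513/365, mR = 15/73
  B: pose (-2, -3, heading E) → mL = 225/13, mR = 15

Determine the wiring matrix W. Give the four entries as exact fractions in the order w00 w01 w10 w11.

1/2 1 1/2 0

obs A: pose=(8,5,S) → sL=30/73, sR=6/5, mL=513/365, mR=15/73
obs B: pose=(-2,-3,E) → sL=30, sR=30/13, mL=225/13, mR=15
sensor matrix S = [[30/73, 6/5], [30, 30/13]]; det S = -33264/949
solve [mL_A; mL_B] = S·[w00; w01] and [mR_A; mR_B] = S·[w10; w11]:
  w00 = 1/2, w01 = 1, w10 = 1/2, w11 = 0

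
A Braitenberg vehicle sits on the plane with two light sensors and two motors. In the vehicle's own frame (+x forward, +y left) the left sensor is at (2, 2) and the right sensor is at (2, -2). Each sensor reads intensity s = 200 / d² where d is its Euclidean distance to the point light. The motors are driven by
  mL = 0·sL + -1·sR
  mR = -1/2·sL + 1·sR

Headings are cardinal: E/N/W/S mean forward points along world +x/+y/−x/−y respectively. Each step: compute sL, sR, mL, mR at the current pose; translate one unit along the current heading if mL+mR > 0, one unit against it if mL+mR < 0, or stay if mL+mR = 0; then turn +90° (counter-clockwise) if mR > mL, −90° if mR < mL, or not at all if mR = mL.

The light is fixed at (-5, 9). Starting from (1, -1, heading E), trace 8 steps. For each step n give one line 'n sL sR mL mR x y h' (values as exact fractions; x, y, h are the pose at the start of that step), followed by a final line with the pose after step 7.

n=0: pose=(1,-1,E); sL=25/16, sR=25/26; mL=-25/26, mR=75/416; mL+mR=-25/32 → advance -1; mR−mL=475/416 → turn +1·90°
n=1: pose=(0,-1,N); sL=200/73, sR=200/113; mL=-200/113, mR=3300/8249; mL+mR=-100/73 → advance -1; mR−mL=17900/8249 → turn +1·90°
n=2: pose=(0,-2,W); sL=100/89, sR=20/9; mL=-20/9, mR=1330/801; mL+mR=-50/89 → advance -1; mR−mL=3110/801 → turn +1·90°
n=3: pose=(1,-2,S); sL=200/233, sR=40/37; mL=-40/37, mR=5620/8621; mL+mR=-100/233 → advance -1; mR−mL=14940/8621 → turn +1·90°
n=4: pose=(1,-1,E); sL=25/16, sR=25/26; mL=-25/26, mR=75/416; mL+mR=-25/32 → advance -1; mR−mL=475/416 → turn +1·90°
n=5: pose=(0,-1,N); sL=200/73, sR=200/113; mL=-200/113, mR=3300/8249; mL+mR=-100/73 → advance -1; mR−mL=17900/8249 → turn +1·90°
n=6: pose=(0,-2,W); sL=100/89, sR=20/9; mL=-20/9, mR=1330/801; mL+mR=-50/89 → advance -1; mR−mL=3110/801 → turn +1·90°
n=7: pose=(1,-2,S); sL=200/233, sR=40/37; mL=-40/37, mR=5620/8621; mL+mR=-100/233 → advance -1; mR−mL=14940/8621 → turn +1·90°

0 25/16 25/26 -25/26 75/416 1 -1 E
1 200/73 200/113 -200/113 3300/8249 0 -1 N
2 100/89 20/9 -20/9 1330/801 0 -2 W
3 200/233 40/37 -40/37 5620/8621 1 -2 S
4 25/16 25/26 -25/26 75/416 1 -1 E
5 200/73 200/113 -200/113 3300/8249 0 -1 N
6 100/89 20/9 -20/9 1330/801 0 -2 W
7 200/233 40/37 -40/37 5620/8621 1 -2 S
final 1 -1 E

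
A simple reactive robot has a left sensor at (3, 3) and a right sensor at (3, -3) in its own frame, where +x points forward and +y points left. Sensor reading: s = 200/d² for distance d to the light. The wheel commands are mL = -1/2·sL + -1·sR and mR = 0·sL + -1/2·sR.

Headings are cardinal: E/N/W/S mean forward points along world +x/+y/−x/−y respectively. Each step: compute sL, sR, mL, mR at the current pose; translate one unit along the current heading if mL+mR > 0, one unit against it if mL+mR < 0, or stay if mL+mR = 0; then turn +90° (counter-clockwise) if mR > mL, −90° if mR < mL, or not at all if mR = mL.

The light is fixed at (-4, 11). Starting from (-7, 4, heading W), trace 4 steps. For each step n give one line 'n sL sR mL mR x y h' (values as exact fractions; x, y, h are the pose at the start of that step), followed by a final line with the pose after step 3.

n=0: pose=(-7,4,W); sL=25/17, sR=50/13; mL=-2025/442, mR=-25/13; mL+mR=-2875/442 → advance -1; mR−mL=1175/442 → turn +1·90°
n=1: pose=(-6,4,S); sL=200/101, sR=8/5; mL=-1308/505, mR=-4/5; mL+mR=-1712/505 → advance -1; mR−mL=904/505 → turn +1·90°
n=2: pose=(-6,5,E); sL=20, sR=100/41; mL=-510/41, mR=-50/41; mL+mR=-560/41 → advance -1; mR−mL=460/41 → turn +1·90°
n=3: pose=(-7,5,N); sL=40/9, sR=200/9; mL=-220/9, mR=-100/9; mL+mR=-320/9 → advance -1; mR−mL=40/3 → turn +1·90°

0 25/17 50/13 -2025/442 -25/13 -7 4 W
1 200/101 8/5 -1308/505 -4/5 -6 4 S
2 20 100/41 -510/41 -50/41 -6 5 E
3 40/9 200/9 -220/9 -100/9 -7 5 N
final -7 4 W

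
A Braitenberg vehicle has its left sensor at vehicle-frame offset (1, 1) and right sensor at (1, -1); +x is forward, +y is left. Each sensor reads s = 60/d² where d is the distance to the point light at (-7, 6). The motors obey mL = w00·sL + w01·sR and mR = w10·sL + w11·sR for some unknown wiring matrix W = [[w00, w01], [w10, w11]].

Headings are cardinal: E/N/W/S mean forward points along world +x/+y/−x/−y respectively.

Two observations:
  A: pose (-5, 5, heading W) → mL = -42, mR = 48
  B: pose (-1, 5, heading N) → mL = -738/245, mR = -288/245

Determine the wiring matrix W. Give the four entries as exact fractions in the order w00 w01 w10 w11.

obs A: pose=(-5,5,W) → sL=12, sR=60, mL=-42, mR=48
obs B: pose=(-1,5,N) → sL=12/5, sR=60/49, mL=-738/245, mR=-288/245
sensor matrix S = [[12, 60], [12/5, 60/49]]; det S = -6336/49
solve [mL_A; mL_B] = S·[w00; w01] and [mR_A; mR_B] = S·[w10; w11]:
  w00 = -1, w01 = -1/2, w10 = -1, w11 = 1

-1 -1/2 -1 1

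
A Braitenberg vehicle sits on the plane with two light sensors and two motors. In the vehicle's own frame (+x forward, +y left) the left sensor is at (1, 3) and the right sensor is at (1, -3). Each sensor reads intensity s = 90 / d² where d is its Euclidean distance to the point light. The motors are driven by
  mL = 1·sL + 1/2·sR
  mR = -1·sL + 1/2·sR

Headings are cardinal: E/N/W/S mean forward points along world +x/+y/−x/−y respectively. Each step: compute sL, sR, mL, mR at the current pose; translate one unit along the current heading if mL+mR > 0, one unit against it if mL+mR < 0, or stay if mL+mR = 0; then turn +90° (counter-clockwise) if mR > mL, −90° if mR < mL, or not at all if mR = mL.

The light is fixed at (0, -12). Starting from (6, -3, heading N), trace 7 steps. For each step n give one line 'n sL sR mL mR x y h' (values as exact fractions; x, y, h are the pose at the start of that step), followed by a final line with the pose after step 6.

0 90/109 90/181 21195/19729 -11385/19729 6 -3 N
1 45/109 45/49 9315/10682 495/10682 6 -2 E
2 90/181 90/97 16875/17557 -585/17557 7 -2 S
3 5/4 1/2 3/2 -1 7 -3 W
4 90/109 90/181 21195/19729 -11385/19729 6 -3 N
5 45/109 45/49 9315/10682 495/10682 6 -2 E
6 90/181 90/97 16875/17557 -585/17557 7 -2 S
final 7 -3 W

n=0: pose=(6,-3,N); sL=90/109, sR=90/181; mL=21195/19729, mR=-11385/19729; mL+mR=90/181 → advance +1; mR−mL=-180/109 → turn -1·90°
n=1: pose=(6,-2,E); sL=45/109, sR=45/49; mL=9315/10682, mR=495/10682; mL+mR=45/49 → advance +1; mR−mL=-90/109 → turn -1·90°
n=2: pose=(7,-2,S); sL=90/181, sR=90/97; mL=16875/17557, mR=-585/17557; mL+mR=90/97 → advance +1; mR−mL=-180/181 → turn -1·90°
n=3: pose=(7,-3,W); sL=5/4, sR=1/2; mL=3/2, mR=-1; mL+mR=1/2 → advance +1; mR−mL=-5/2 → turn -1·90°
n=4: pose=(6,-3,N); sL=90/109, sR=90/181; mL=21195/19729, mR=-11385/19729; mL+mR=90/181 → advance +1; mR−mL=-180/109 → turn -1·90°
n=5: pose=(6,-2,E); sL=45/109, sR=45/49; mL=9315/10682, mR=495/10682; mL+mR=45/49 → advance +1; mR−mL=-90/109 → turn -1·90°
n=6: pose=(7,-2,S); sL=90/181, sR=90/97; mL=16875/17557, mR=-585/17557; mL+mR=90/97 → advance +1; mR−mL=-180/181 → turn -1·90°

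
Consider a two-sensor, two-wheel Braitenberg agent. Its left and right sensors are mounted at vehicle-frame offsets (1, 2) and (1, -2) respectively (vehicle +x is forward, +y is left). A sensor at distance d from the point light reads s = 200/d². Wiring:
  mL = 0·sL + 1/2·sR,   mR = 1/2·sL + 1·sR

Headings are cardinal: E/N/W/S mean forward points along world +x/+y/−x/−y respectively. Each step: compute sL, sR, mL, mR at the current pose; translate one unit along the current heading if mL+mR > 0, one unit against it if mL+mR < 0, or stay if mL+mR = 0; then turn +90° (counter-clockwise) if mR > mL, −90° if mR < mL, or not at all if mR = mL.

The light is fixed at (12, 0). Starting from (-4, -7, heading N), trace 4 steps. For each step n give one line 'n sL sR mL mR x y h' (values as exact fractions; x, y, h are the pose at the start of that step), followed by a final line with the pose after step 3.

n=0: pose=(-4,-7,N); sL=5/9, sR=25/29; mL=25/58, mR=595/522; mL+mR=410/261 → advance +1; mR−mL=185/261 → turn +1·90°
n=1: pose=(-4,-6,W); sL=200/353, sR=40/61; mL=20/61, mR=20220/21533; mL+mR=27280/21533 → advance +1; mR−mL=13160/21533 → turn +1·90°
n=2: pose=(-5,-6,S); sL=100/137, sR=20/41; mL=10/41, mR=4790/5617; mL+mR=6160/5617 → advance +1; mR−mL=3420/5617 → turn +1·90°
n=3: pose=(-5,-7,E); sL=200/281, sR=200/337; mL=100/337, mR=89900/94697; mL+mR=118000/94697 → advance +1; mR−mL=61800/94697 → turn +1·90°

0 5/9 25/29 25/58 595/522 -4 -7 N
1 200/353 40/61 20/61 20220/21533 -4 -6 W
2 100/137 20/41 10/41 4790/5617 -5 -6 S
3 200/281 200/337 100/337 89900/94697 -5 -7 E
final -4 -7 N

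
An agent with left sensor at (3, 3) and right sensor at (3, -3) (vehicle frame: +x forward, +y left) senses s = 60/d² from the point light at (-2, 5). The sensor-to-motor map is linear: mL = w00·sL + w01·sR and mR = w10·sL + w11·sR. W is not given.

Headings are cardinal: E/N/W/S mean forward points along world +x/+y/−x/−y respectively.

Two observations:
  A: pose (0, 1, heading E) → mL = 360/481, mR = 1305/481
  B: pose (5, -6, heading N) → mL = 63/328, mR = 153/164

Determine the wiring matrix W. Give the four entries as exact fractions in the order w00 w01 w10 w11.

1/2 -1/2 1 1/2

obs A: pose=(0,1,E) → sL=30/13, sR=30/37, mL=360/481, mR=1305/481
obs B: pose=(5,-6,N) → sL=3/4, sR=15/41, mL=63/328, mR=153/164
sensor matrix S = [[30/13, 30/37], [3/4, 15/41]]; det S = 9315/39442
solve [mL_A; mL_B] = S·[w00; w01] and [mR_A; mR_B] = S·[w10; w11]:
  w00 = 1/2, w01 = -1/2, w10 = 1, w11 = 1/2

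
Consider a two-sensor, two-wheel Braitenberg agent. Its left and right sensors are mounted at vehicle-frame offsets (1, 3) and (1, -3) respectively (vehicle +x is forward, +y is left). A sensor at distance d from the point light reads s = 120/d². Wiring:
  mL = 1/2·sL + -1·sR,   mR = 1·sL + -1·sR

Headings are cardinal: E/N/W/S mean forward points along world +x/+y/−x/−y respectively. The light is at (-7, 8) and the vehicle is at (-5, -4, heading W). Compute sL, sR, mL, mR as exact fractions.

60/113 60/41 -5550/4633 -4320/4633

left sensor world pos  = (-6, -7); dL² = 226
right sensor world pos = (-6, -1); dR² = 82
sL = 120/226 = 60/113
sR = 120/82 = 60/41
mL = 1/2·sL + -1·sR = -5550/4633
mR = 1·sL + -1·sR = -4320/4633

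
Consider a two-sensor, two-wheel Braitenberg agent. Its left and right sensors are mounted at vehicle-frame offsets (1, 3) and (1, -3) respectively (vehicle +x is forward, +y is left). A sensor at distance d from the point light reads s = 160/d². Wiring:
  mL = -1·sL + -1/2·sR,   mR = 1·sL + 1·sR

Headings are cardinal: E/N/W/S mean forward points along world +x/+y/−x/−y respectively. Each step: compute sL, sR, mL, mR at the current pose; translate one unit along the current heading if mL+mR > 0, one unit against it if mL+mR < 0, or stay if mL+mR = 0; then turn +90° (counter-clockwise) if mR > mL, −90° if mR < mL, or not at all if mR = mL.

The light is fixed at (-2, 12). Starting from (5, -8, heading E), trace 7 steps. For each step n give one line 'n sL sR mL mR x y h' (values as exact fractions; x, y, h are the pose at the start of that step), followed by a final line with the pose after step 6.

n=0: pose=(5,-8,E); sL=160/353, sR=160/593; mL=-123120/209329, mR=151360/209329; mL+mR=80/593 → advance +1; mR−mL=274480/209329 → turn +1·90°
n=1: pose=(6,-8,N); sL=80/193, sR=80/241; mL=-27000/46513, mR=34720/46513; mL+mR=40/241 → advance +1; mR−mL=61720/46513 → turn +1·90°
n=2: pose=(6,-7,W); sL=160/533, sR=32/61; mL=-18288/32513, mR=26816/32513; mL+mR=16/61 → advance +1; mR−mL=45104/32513 → turn +1·90°
n=3: pose=(5,-7,S); sL=8/25, sR=5/13; mL=-333/650, mR=229/325; mL+mR=5/26 → advance +1; mR−mL=791/650 → turn +1·90°
n=4: pose=(5,-8,E); sL=160/353, sR=160/593; mL=-123120/209329, mR=151360/209329; mL+mR=80/593 → advance +1; mR−mL=274480/209329 → turn +1·90°
n=5: pose=(6,-8,N); sL=80/193, sR=80/241; mL=-27000/46513, mR=34720/46513; mL+mR=40/241 → advance +1; mR−mL=61720/46513 → turn +1·90°
n=6: pose=(6,-7,W); sL=160/533, sR=32/61; mL=-18288/32513, mR=26816/32513; mL+mR=16/61 → advance +1; mR−mL=45104/32513 → turn +1·90°

0 160/353 160/593 -123120/209329 151360/209329 5 -8 E
1 80/193 80/241 -27000/46513 34720/46513 6 -8 N
2 160/533 32/61 -18288/32513 26816/32513 6 -7 W
3 8/25 5/13 -333/650 229/325 5 -7 S
4 160/353 160/593 -123120/209329 151360/209329 5 -8 E
5 80/193 80/241 -27000/46513 34720/46513 6 -8 N
6 160/533 32/61 -18288/32513 26816/32513 6 -7 W
final 5 -7 S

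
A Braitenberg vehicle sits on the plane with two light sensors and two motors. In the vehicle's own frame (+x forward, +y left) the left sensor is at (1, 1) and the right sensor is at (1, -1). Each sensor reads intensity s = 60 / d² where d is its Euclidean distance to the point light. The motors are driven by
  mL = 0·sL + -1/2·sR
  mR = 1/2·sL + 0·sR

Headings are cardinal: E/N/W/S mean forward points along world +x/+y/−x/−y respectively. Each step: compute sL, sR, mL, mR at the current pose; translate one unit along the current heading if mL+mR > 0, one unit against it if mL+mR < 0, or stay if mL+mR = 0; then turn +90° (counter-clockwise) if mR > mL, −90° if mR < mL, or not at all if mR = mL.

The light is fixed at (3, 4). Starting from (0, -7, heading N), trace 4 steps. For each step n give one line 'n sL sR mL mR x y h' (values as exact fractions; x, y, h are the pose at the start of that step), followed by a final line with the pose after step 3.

0 15/29 15/26 -15/52 15/58 0 -7 N
1 12/37 60/137 -30/137 6/37 0 -8 W
2 6/17 30/89 -15/89 3/17 1 -8 S
3 12/29 60/197 -30/197 6/29 1 -9 E
final 2 -9 N

n=0: pose=(0,-7,N); sL=15/29, sR=15/26; mL=-15/52, mR=15/58; mL+mR=-45/1508 → advance -1; mR−mL=825/1508 → turn +1·90°
n=1: pose=(0,-8,W); sL=12/37, sR=60/137; mL=-30/137, mR=6/37; mL+mR=-288/5069 → advance -1; mR−mL=1932/5069 → turn +1·90°
n=2: pose=(1,-8,S); sL=6/17, sR=30/89; mL=-15/89, mR=3/17; mL+mR=12/1513 → advance +1; mR−mL=522/1513 → turn +1·90°
n=3: pose=(1,-9,E); sL=12/29, sR=60/197; mL=-30/197, mR=6/29; mL+mR=312/5713 → advance +1; mR−mL=2052/5713 → turn +1·90°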